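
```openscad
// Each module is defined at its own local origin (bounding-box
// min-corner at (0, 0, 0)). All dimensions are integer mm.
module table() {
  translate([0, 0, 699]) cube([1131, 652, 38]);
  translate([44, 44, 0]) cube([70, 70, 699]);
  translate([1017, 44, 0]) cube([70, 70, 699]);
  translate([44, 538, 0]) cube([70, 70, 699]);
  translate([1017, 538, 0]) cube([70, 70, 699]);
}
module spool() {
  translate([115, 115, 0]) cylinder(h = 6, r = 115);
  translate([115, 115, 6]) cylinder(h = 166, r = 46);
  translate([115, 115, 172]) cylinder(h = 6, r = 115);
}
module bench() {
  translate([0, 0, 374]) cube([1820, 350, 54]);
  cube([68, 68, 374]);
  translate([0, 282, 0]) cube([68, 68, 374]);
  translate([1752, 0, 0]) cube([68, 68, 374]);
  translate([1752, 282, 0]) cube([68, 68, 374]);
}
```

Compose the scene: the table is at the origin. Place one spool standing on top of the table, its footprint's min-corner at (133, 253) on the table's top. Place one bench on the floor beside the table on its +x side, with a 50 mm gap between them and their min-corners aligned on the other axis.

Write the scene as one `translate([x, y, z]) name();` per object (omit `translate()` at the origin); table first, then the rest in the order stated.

table();
translate([133, 253, 737]) spool();
translate([1181, 0, 0]) bench();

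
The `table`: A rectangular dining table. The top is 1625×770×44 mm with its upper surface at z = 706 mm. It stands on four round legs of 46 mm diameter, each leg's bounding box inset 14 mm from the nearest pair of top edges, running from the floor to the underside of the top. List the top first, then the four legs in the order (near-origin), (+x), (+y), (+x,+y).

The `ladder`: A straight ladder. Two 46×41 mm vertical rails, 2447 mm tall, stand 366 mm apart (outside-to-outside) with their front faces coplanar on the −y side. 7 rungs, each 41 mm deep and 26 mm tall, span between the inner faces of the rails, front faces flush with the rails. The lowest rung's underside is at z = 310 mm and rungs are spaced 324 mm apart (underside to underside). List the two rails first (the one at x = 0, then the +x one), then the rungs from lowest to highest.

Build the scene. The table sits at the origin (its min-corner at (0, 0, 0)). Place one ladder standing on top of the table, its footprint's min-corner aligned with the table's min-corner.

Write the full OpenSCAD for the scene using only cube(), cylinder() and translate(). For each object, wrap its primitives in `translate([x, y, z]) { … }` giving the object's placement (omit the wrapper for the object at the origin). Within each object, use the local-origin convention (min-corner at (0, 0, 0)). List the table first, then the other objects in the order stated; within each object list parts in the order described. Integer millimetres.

translate([0, 0, 662]) cube([1625, 770, 44]);
translate([37, 37, 0]) cylinder(h = 662, r = 23);
translate([1588, 37, 0]) cylinder(h = 662, r = 23);
translate([37, 733, 0]) cylinder(h = 662, r = 23);
translate([1588, 733, 0]) cylinder(h = 662, r = 23);
translate([0, 0, 706]) {
  cube([46, 41, 2447]);
  translate([320, 0, 0]) cube([46, 41, 2447]);
  translate([46, 0, 310]) cube([274, 41, 26]);
  translate([46, 0, 634]) cube([274, 41, 26]);
  translate([46, 0, 958]) cube([274, 41, 26]);
  translate([46, 0, 1282]) cube([274, 41, 26]);
  translate([46, 0, 1606]) cube([274, 41, 26]);
  translate([46, 0, 1930]) cube([274, 41, 26]);
  translate([46, 0, 2254]) cube([274, 41, 26]);
}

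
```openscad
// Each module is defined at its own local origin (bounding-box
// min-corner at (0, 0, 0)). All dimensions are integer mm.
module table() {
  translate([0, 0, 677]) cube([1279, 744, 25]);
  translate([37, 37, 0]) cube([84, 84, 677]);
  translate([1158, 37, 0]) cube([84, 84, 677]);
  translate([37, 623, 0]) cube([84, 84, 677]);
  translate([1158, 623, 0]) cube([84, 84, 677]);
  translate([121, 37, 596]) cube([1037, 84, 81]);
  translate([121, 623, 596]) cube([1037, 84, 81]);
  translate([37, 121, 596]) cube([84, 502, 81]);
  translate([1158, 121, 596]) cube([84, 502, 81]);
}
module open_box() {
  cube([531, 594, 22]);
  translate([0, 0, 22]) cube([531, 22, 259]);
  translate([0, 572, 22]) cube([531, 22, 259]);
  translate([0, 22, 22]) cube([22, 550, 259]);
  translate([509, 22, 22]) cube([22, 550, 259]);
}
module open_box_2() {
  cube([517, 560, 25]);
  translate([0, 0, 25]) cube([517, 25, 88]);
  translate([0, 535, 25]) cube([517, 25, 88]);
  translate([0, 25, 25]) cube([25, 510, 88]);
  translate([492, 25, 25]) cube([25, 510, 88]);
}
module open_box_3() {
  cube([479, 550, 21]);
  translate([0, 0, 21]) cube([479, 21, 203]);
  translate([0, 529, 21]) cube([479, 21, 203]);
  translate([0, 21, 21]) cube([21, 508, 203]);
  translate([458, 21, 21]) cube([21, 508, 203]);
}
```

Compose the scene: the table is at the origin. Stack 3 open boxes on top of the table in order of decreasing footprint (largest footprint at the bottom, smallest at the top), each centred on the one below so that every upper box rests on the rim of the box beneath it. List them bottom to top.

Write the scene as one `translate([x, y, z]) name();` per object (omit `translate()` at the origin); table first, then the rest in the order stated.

table();
translate([374, 75, 702]) open_box();
translate([381, 92, 983]) open_box_2();
translate([400, 97, 1096]) open_box_3();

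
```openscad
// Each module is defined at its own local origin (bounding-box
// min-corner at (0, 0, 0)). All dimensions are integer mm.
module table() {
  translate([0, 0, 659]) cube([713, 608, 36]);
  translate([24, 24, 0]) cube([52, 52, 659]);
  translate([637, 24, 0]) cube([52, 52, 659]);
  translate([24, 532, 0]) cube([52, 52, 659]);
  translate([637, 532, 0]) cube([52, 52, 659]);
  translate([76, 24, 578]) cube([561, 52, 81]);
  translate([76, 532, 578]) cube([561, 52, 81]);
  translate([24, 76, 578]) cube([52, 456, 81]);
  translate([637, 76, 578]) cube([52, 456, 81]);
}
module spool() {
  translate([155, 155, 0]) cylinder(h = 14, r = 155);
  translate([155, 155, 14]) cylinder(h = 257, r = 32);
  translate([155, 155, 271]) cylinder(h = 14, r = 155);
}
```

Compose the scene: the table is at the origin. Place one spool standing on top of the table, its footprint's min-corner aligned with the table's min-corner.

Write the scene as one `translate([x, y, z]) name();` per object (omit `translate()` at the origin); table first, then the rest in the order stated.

table();
translate([0, 0, 695]) spool();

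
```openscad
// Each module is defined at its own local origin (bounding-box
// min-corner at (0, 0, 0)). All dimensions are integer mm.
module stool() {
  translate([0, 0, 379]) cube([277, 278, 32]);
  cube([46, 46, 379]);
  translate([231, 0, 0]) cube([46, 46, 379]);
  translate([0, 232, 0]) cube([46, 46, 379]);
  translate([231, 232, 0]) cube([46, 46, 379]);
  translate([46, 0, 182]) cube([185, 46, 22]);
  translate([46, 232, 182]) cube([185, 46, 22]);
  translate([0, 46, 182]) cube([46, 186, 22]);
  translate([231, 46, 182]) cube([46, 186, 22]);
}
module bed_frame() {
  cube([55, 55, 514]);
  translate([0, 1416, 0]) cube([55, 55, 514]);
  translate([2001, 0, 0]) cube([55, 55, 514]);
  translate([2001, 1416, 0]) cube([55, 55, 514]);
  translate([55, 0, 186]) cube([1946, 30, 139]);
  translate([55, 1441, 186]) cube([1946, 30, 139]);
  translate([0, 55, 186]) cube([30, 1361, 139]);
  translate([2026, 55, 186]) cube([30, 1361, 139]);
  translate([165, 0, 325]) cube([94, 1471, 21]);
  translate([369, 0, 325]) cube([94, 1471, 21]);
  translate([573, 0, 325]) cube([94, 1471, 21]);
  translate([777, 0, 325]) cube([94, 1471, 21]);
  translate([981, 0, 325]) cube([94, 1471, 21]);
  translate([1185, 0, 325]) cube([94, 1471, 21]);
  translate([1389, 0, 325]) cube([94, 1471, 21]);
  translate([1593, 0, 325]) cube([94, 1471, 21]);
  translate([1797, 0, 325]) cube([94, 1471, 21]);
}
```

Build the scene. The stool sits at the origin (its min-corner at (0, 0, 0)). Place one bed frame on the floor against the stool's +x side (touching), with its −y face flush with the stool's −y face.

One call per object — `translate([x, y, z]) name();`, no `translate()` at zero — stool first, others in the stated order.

stool();
translate([277, 0, 0]) bed_frame();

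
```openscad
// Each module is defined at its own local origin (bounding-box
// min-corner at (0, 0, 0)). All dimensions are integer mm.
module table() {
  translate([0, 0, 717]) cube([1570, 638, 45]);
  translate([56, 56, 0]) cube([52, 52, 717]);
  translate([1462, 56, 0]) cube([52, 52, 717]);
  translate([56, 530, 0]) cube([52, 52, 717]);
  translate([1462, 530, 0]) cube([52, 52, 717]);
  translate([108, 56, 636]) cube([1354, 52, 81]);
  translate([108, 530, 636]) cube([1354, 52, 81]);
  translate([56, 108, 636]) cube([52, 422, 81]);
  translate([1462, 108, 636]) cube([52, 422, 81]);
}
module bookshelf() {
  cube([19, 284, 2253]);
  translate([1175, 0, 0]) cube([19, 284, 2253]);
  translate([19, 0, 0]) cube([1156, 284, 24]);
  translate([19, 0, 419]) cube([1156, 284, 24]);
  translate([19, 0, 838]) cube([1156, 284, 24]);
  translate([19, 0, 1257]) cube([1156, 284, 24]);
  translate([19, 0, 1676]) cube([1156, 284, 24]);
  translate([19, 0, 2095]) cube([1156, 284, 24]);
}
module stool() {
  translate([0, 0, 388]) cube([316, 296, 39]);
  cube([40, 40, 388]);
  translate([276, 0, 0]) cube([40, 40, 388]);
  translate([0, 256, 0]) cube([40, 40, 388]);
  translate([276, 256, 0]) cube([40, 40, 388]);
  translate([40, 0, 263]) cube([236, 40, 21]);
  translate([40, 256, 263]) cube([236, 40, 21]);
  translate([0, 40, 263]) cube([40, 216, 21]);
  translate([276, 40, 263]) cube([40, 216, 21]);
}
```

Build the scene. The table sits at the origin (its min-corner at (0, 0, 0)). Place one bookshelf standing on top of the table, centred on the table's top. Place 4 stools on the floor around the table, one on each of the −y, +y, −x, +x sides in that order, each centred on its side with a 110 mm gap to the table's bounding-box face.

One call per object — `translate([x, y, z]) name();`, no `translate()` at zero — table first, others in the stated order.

table();
translate([188, 177, 762]) bookshelf();
translate([627, -406, 0]) stool();
translate([627, 748, 0]) stool();
translate([-426, 171, 0]) stool();
translate([1680, 171, 0]) stool();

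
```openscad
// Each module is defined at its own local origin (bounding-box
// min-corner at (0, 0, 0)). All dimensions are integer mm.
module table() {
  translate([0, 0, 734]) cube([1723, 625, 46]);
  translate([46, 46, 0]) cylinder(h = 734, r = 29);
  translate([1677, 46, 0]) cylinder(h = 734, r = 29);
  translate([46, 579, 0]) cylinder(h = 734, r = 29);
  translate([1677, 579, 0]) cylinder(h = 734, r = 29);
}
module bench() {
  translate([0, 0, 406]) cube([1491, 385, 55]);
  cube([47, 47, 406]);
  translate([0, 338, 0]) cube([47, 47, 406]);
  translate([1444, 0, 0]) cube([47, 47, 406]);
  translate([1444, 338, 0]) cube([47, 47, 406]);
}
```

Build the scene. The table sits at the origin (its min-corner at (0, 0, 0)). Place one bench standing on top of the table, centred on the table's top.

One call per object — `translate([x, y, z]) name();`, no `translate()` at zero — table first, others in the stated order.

table();
translate([116, 120, 780]) bench();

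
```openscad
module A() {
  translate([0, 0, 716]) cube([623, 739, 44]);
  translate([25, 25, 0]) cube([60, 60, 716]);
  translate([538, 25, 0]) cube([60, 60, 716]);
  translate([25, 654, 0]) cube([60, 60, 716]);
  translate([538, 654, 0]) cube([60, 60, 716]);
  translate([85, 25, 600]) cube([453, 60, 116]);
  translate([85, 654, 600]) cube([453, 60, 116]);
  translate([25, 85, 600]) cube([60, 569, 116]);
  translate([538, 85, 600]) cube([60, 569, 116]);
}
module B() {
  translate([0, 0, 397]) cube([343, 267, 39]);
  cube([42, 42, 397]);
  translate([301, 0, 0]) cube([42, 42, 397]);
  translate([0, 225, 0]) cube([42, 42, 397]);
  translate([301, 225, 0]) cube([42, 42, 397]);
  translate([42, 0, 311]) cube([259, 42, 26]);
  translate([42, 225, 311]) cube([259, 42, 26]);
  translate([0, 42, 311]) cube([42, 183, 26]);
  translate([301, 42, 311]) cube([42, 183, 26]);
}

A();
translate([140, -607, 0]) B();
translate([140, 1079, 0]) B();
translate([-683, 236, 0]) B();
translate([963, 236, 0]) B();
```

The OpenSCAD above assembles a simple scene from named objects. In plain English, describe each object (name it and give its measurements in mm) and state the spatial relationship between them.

A is a table: top 623 mm (x) × 739 mm (y), 44 mm thick, upper face at z = 760 mm, on four 60×60 mm square legs, each inset 25 mm from the nearest pair of top edges, running from z = 0 to the bottom of the top. Four apron rails, 60 mm thick and 116 mm tall, run between adjacent legs with their top edges flush with the underside of the top and their outer faces flush with the legs' outer faces.

B is a four-legged stool. The seat is a 343×267×39 mm slab whose top surface is at z = 436 mm; four square legs, each 42×42 mm in cross-section, run from the floor (z = 0) to the underside of the seat, each flush with a corner of the seat. Four stretchers, 42 mm wide and 26 mm tall, connect adjacent legs with their undersides at z = 311 mm, each running between the inner faces of the legs it joins and aligned with the legs' outer faces on the other axis.

Four stools sit around the table at the −y, +y, −x, +x sides.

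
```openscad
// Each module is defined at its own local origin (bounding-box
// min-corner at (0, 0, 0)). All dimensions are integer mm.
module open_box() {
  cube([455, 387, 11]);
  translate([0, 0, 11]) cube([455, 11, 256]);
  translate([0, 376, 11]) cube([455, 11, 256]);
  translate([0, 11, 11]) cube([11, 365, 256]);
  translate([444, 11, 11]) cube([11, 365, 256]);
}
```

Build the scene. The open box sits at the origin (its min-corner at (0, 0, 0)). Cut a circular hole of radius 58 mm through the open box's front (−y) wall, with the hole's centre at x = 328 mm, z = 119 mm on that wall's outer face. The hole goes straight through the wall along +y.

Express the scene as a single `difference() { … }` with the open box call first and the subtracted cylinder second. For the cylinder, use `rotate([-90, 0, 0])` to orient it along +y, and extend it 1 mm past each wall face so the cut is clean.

difference() {
  open_box();
  translate([328, -1, 119]) rotate([-90, 0, 0]) cylinder(h = 13, r = 58);
}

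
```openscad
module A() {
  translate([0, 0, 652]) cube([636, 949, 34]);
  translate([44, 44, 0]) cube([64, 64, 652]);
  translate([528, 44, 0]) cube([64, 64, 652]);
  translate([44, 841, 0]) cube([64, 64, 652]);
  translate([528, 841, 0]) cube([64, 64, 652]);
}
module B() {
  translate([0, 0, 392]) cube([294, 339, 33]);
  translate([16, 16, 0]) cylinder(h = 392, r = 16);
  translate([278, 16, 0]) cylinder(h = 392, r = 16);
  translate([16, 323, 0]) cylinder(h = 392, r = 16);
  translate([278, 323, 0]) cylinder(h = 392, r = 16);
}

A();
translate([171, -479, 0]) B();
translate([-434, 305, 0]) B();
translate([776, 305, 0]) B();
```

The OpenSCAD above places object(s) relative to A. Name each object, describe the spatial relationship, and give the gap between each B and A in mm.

Each stool's nearest face is 140 mm from the table's bounding box.

A is a table. B is a stool. Three stools sit around the table at the −y, −x, +x sides. The gap between each stool and the table is 140 mm.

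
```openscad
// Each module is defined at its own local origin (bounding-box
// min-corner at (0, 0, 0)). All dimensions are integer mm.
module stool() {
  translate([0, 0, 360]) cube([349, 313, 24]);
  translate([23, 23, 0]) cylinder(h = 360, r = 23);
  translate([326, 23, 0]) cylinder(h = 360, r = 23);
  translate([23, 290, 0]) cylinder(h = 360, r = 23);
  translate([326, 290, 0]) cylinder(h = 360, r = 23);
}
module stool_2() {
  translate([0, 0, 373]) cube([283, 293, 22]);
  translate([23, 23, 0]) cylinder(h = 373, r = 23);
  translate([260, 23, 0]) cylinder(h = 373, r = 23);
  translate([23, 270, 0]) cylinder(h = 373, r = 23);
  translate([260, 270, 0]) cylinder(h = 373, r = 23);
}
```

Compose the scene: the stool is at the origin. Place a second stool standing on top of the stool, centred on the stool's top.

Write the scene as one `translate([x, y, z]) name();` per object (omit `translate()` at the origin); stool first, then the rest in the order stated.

stool();
translate([33, 10, 384]) stool_2();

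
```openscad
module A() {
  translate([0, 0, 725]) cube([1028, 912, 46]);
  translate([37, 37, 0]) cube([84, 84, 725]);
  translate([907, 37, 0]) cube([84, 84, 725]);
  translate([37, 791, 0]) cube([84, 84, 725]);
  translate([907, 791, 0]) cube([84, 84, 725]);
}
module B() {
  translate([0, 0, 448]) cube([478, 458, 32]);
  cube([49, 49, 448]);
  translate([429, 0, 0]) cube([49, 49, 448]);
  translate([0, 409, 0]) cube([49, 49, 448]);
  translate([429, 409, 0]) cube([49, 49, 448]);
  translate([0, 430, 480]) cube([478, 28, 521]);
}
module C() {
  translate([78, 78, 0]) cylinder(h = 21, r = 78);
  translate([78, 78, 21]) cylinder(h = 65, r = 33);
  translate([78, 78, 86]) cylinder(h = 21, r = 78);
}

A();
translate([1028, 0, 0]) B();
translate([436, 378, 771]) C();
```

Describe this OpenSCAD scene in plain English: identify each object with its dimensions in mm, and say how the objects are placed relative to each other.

A is a table: top 1028 mm (x) × 912 mm (y), 46 mm thick, upper face at z = 771 mm, on four 84×84 mm square legs, each inset 37 mm from the nearest pair of top edges, running from z = 0 to the bottom of the top.

B is a chair. The seat is a 478×458×32 mm slab with its top at z = 480 mm, on four 49×49 mm corner legs (flush with the seat edges, standing on z = 0). A flat backrest 28 mm thick, 521 mm tall, spans the full seat width and rises from the seat top along its +y edge, rear face flush with the rear of the seat.

C is a spool: two coaxial disc flanges of radius 78 mm and thickness 21 mm, joined by a core cylinder of radius 33 mm and height 65 mm. The lower flange rests on z = 0 and the three cylinders share a vertical axis.

The chair is against the table's +x side, with their −y faces flush. The spool is on top of the table, centred.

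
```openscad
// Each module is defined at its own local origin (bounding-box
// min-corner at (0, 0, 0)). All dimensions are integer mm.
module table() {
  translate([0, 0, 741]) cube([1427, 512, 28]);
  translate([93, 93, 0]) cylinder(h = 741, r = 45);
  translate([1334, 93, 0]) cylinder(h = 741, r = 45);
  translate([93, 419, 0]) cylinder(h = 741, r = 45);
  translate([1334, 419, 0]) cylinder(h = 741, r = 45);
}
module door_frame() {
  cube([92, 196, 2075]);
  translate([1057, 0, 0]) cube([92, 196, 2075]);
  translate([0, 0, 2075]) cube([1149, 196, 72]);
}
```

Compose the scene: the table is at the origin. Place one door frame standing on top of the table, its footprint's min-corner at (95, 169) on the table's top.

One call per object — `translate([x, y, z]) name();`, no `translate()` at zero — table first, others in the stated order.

table();
translate([95, 169, 769]) door_frame();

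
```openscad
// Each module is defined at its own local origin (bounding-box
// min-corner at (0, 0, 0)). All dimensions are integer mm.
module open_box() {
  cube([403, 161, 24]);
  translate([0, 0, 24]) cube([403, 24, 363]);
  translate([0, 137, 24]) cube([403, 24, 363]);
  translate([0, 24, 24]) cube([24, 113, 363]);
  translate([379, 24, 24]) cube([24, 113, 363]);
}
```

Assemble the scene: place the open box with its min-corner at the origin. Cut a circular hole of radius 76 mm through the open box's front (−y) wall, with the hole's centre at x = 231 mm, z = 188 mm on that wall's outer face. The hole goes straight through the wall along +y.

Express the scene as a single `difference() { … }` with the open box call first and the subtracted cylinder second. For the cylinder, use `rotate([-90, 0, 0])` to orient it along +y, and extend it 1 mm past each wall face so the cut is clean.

difference() {
  open_box();
  translate([231, -1, 188]) rotate([-90, 0, 0]) cylinder(h = 26, r = 76);
}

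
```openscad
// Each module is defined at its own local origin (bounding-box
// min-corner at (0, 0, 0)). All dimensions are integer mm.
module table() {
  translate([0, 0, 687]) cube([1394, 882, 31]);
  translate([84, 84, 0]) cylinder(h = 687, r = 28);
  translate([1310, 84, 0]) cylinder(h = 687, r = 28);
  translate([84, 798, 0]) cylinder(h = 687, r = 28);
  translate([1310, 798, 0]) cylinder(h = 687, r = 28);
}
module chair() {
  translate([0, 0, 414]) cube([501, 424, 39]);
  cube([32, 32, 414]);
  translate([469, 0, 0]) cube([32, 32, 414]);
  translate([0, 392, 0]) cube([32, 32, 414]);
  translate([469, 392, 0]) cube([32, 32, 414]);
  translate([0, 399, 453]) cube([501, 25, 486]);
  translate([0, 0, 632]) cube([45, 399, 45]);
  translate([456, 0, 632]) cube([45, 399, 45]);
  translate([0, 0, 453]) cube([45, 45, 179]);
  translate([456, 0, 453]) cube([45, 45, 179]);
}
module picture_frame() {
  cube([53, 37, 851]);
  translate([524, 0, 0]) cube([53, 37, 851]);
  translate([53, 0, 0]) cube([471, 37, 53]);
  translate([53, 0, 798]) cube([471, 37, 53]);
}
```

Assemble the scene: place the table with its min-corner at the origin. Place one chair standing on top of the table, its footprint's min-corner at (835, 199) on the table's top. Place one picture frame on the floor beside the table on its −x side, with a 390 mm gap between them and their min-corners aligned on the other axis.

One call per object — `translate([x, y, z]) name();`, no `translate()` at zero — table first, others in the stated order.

table();
translate([835, 199, 718]) chair();
translate([-967, 0, 0]) picture_frame();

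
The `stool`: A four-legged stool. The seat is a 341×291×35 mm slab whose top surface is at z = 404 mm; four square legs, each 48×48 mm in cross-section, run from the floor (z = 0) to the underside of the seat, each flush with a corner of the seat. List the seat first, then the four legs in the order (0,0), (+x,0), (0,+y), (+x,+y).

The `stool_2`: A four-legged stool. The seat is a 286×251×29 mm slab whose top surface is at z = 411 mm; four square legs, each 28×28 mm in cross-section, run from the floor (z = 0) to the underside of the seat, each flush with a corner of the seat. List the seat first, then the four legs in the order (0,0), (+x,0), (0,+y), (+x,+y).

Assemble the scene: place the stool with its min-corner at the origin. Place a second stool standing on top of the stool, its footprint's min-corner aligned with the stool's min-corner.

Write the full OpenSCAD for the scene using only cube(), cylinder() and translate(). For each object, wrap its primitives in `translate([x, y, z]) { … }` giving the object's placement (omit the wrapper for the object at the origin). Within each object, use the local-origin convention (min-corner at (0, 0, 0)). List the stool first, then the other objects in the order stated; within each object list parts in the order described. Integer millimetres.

translate([0, 0, 369]) cube([341, 291, 35]);
cube([48, 48, 369]);
translate([293, 0, 0]) cube([48, 48, 369]);
translate([0, 243, 0]) cube([48, 48, 369]);
translate([293, 243, 0]) cube([48, 48, 369]);
translate([0, 0, 404]) {
  translate([0, 0, 382]) cube([286, 251, 29]);
  cube([28, 28, 382]);
  translate([258, 0, 0]) cube([28, 28, 382]);
  translate([0, 223, 0]) cube([28, 28, 382]);
  translate([258, 223, 0]) cube([28, 28, 382]);
}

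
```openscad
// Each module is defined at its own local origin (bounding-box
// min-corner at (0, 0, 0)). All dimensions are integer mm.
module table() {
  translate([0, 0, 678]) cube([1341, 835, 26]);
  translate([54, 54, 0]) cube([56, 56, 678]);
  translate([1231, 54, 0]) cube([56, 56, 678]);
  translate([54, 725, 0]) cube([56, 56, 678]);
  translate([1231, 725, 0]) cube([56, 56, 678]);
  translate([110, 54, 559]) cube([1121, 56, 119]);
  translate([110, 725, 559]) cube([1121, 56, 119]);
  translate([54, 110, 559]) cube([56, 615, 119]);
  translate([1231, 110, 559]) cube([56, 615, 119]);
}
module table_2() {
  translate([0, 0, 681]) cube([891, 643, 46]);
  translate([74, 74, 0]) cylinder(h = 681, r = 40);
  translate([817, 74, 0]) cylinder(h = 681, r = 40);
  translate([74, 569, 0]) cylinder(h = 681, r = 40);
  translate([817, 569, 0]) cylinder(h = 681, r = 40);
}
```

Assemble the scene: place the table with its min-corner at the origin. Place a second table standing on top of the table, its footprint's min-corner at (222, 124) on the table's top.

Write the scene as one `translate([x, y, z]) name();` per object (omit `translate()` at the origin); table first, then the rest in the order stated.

table();
translate([222, 124, 704]) table_2();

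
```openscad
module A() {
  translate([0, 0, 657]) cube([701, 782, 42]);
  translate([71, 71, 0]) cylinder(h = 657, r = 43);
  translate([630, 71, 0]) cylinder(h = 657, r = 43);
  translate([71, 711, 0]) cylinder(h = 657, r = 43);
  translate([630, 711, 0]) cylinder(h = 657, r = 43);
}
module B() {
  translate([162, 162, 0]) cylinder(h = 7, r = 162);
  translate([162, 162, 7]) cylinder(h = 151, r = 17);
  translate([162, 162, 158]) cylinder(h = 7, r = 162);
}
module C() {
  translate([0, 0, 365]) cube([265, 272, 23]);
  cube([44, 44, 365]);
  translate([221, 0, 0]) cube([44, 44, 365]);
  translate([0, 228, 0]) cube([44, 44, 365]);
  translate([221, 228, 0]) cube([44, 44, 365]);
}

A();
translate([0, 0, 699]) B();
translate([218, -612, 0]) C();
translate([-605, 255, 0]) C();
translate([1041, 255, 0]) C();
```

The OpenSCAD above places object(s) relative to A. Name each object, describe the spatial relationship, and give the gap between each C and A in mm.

Each stool's nearest face is 340 mm from the table's bounding box.

A is a table. B is a spool. C is a stool. The spool is on top of the table. Three stools sit around the table at the −y, −x, +x sides. The gap between each stool and the table is 340 mm.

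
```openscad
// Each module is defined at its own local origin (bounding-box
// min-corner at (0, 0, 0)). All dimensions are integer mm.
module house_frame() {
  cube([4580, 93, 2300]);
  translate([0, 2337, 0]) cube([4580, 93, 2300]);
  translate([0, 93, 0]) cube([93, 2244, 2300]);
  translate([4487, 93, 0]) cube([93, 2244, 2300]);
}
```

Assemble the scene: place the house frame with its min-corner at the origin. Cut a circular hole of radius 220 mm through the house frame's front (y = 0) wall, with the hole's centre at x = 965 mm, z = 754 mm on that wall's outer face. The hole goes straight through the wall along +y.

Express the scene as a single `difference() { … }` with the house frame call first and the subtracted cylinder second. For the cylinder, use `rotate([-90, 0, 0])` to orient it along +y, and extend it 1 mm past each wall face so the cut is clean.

difference() {
  house_frame();
  translate([965, -1, 754]) rotate([-90, 0, 0]) cylinder(h = 95, r = 220);
}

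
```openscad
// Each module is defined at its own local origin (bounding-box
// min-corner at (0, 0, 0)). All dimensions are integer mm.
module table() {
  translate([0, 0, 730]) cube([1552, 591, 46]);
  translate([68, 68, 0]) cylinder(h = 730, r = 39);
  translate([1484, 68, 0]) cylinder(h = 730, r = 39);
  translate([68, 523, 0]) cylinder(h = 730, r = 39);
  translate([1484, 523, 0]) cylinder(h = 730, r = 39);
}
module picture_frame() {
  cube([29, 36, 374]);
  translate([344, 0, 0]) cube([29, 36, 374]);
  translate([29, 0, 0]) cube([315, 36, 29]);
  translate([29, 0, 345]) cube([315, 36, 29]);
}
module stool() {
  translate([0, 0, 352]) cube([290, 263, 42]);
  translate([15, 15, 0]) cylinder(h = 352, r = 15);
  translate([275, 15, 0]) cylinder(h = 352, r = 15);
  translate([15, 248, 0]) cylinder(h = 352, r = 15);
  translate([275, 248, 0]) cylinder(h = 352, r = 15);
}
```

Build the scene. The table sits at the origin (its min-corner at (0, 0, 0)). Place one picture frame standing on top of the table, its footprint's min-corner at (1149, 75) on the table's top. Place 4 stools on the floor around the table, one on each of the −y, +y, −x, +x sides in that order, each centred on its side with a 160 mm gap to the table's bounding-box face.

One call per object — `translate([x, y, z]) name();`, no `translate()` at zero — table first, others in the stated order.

table();
translate([1149, 75, 776]) picture_frame();
translate([631, -423, 0]) stool();
translate([631, 751, 0]) stool();
translate([-450, 164, 0]) stool();
translate([1712, 164, 0]) stool();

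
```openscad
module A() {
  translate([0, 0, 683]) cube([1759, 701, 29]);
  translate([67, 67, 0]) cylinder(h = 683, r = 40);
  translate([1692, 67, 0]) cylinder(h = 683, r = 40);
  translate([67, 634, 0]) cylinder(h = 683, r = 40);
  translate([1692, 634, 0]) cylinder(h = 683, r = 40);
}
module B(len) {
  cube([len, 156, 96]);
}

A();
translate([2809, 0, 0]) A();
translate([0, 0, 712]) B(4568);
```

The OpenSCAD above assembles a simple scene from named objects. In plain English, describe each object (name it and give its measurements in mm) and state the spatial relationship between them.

A is a table: top 1759 mm (x) × 701 mm (y), 29 mm thick, upper face at z = 712 mm, on four round legs of 80 mm diameter, each leg's bounding box inset 27 mm from the nearest pair of top edges, running from z = 0 to the bottom of the top.

B is a rectangular beam 4568 mm long (x), 156 mm deep (y), 96 mm thick (z).

The beam spans the tops of two tables placed 1050 mm apart, resting at z = 712 mm.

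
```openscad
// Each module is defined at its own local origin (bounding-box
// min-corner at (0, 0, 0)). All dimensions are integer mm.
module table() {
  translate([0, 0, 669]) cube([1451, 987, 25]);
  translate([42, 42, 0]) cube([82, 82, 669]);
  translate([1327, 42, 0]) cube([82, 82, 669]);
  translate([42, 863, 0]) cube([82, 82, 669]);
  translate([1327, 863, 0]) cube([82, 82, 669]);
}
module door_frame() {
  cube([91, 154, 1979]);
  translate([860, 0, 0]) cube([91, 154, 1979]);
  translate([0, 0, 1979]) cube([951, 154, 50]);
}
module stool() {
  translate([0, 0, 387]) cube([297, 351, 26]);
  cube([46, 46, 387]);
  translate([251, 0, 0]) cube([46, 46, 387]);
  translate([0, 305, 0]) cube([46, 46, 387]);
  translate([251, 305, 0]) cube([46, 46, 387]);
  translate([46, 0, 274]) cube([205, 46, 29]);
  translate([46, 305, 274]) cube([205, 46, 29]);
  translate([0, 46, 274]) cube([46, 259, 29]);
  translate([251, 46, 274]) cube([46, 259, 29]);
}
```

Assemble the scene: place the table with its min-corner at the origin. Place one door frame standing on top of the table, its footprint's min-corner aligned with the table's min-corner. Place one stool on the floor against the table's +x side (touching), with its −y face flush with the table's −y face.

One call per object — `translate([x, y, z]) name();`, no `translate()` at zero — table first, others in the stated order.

table();
translate([0, 0, 694]) door_frame();
translate([1451, 0, 0]) stool();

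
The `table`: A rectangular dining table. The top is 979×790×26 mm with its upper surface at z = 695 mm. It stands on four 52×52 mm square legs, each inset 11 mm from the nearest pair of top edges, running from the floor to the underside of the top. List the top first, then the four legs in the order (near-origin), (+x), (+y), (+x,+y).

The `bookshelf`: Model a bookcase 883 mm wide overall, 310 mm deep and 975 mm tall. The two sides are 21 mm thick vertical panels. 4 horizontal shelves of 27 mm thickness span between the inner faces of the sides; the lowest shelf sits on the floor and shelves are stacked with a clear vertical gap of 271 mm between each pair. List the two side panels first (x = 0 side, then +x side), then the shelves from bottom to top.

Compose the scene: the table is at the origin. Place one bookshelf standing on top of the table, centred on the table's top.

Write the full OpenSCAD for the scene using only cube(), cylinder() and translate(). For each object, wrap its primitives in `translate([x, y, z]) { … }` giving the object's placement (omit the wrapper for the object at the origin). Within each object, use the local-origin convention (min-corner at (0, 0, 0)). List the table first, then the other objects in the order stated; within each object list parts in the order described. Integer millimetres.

translate([0, 0, 669]) cube([979, 790, 26]);
translate([11, 11, 0]) cube([52, 52, 669]);
translate([916, 11, 0]) cube([52, 52, 669]);
translate([11, 727, 0]) cube([52, 52, 669]);
translate([916, 727, 0]) cube([52, 52, 669]);
translate([48, 240, 695]) {
  cube([21, 310, 975]);
  translate([862, 0, 0]) cube([21, 310, 975]);
  translate([21, 0, 0]) cube([841, 310, 27]);
  translate([21, 0, 298]) cube([841, 310, 27]);
  translate([21, 0, 596]) cube([841, 310, 27]);
  translate([21, 0, 894]) cube([841, 310, 27]);
}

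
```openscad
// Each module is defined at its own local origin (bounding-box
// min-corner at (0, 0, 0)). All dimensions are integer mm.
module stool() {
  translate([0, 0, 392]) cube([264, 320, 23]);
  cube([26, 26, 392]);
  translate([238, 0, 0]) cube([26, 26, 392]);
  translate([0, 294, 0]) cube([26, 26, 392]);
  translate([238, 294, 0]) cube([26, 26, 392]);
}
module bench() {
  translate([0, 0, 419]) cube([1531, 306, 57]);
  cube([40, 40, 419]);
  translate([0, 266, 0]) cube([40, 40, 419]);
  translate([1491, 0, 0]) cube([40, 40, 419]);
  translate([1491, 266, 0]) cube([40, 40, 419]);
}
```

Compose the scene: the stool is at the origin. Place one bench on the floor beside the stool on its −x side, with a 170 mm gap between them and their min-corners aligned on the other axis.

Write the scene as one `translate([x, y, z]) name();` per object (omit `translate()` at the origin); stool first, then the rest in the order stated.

stool();
translate([-1701, 0, 0]) bench();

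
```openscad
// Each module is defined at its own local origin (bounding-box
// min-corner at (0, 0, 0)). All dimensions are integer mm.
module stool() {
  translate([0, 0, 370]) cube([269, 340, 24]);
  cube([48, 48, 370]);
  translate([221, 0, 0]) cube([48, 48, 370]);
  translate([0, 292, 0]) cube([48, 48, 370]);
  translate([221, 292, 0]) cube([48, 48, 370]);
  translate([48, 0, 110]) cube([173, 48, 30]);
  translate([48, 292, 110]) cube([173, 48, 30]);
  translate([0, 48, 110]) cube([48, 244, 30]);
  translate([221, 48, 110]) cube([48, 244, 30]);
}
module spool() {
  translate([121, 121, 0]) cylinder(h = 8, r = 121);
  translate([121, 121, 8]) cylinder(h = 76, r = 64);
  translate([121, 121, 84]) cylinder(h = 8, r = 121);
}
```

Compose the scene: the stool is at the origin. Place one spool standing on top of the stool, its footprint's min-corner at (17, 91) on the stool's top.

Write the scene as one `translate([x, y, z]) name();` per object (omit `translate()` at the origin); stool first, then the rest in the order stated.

stool();
translate([17, 91, 394]) spool();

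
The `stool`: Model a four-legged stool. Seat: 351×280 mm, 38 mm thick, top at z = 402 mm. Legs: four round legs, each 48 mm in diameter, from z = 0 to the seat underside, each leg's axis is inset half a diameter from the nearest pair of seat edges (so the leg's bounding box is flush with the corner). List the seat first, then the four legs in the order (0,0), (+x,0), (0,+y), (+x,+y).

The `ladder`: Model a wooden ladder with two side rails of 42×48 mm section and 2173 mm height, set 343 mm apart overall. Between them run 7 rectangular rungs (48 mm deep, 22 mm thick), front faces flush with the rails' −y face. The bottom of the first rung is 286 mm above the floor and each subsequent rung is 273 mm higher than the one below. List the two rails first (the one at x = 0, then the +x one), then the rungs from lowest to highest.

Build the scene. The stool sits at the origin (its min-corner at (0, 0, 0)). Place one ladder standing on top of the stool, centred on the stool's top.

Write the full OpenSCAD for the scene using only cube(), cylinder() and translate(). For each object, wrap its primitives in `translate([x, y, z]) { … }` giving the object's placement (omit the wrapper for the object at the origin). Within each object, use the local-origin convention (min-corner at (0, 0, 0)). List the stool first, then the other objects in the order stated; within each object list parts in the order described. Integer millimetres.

translate([0, 0, 364]) cube([351, 280, 38]);
translate([24, 24, 0]) cylinder(h = 364, r = 24);
translate([327, 24, 0]) cylinder(h = 364, r = 24);
translate([24, 256, 0]) cylinder(h = 364, r = 24);
translate([327, 256, 0]) cylinder(h = 364, r = 24);
translate([4, 116, 402]) {
  cube([42, 48, 2173]);
  translate([301, 0, 0]) cube([42, 48, 2173]);
  translate([42, 0, 286]) cube([259, 48, 22]);
  translate([42, 0, 559]) cube([259, 48, 22]);
  translate([42, 0, 832]) cube([259, 48, 22]);
  translate([42, 0, 1105]) cube([259, 48, 22]);
  translate([42, 0, 1378]) cube([259, 48, 22]);
  translate([42, 0, 1651]) cube([259, 48, 22]);
  translate([42, 0, 1924]) cube([259, 48, 22]);
}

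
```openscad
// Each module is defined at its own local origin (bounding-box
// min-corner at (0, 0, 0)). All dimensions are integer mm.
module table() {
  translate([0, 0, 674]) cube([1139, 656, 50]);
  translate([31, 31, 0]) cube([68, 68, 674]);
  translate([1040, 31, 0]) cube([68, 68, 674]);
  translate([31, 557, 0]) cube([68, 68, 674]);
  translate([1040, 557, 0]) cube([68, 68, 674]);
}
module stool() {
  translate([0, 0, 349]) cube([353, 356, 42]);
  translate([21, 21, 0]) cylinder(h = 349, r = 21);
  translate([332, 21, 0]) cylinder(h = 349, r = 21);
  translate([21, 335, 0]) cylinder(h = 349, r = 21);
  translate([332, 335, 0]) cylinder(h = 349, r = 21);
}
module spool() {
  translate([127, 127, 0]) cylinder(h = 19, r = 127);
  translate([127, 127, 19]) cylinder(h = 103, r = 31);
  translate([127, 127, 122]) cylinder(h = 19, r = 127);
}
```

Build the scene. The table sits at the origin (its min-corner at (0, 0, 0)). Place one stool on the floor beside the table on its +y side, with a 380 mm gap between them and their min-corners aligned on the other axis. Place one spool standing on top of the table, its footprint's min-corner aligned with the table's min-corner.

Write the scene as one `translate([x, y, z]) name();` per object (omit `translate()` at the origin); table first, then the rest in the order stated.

table();
translate([0, 1036, 0]) stool();
translate([0, 0, 724]) spool();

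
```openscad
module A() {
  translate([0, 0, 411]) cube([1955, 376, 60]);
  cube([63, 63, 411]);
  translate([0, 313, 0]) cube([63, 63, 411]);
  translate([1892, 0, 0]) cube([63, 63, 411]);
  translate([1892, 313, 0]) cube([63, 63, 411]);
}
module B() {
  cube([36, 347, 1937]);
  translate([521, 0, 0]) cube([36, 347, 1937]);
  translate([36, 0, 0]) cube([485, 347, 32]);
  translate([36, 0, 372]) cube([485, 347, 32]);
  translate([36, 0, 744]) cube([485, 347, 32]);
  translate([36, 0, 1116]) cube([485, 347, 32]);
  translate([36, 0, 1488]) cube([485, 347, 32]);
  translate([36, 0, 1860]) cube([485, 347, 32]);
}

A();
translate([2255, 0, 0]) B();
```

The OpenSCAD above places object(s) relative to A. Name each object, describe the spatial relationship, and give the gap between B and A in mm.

The bookshelf's nearest face is 300 mm from the bench's +x face.

A is a bench. B is a bookshelf. The bookshelf is on the floor beside the bench on its +x side. The gap between the bookshelf and the bench is 300 mm.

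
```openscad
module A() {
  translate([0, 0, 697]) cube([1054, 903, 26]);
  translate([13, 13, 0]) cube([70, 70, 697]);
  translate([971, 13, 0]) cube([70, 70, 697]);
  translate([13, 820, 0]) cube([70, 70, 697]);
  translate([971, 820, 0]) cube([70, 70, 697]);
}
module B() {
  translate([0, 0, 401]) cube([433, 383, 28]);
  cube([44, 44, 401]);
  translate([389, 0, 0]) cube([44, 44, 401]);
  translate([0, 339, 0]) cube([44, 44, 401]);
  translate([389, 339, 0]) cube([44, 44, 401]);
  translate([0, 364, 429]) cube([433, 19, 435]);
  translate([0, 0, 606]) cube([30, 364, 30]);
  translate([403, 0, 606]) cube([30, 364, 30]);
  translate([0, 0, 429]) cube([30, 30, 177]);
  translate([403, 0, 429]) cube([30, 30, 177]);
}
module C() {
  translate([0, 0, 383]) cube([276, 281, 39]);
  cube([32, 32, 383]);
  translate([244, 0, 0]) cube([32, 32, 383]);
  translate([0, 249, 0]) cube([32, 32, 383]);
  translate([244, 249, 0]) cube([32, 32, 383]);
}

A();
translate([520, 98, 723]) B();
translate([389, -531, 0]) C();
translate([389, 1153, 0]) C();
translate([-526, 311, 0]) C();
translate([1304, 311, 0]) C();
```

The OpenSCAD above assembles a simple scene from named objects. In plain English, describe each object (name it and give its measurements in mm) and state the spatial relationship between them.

A is a rectangular dining table. The top is 1054×903×26 mm with its upper surface at z = 723 mm. It stands on four 70×70 mm square legs, each inset 13 mm from the nearest pair of top edges, running from the floor to the underside of the top.

B is a chair: 433×383 mm seat, 28 mm thick, top at z = 429 mm, on four 44 mm square corner legs flush with the seat edges. A 19 mm thick backrest slab spans the full seat width, extending 435 mm above the seat top, its back face flush with the seat's +y edge. Two armrests of 30×30 mm section run along each side from the seat's front edge to the front of the backrest, top faces 207 mm above the seat top and outer faces flush with the seat's x-edges; a 30×30 mm post under the front of each armrest stands on the seat at the front corner.

C is a four-legged stool. The seat is a 276×281×39 mm slab whose top surface is at z = 422 mm; four square legs, each 32×32 mm in cross-section, run from the floor (z = 0) to the underside of the seat, each flush with a corner of the seat.

The chair is on top of the table. Four stools sit around the table at the −y, +y, −x, +x sides.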